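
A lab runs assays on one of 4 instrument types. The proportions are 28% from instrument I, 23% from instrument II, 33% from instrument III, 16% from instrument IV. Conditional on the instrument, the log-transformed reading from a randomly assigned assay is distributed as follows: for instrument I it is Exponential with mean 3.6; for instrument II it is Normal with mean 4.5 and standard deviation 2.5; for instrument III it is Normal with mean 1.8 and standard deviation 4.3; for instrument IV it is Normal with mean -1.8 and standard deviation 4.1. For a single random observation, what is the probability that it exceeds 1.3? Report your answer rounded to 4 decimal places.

0.6183

Conditional on each instrument, P(X > 1.3): I: 0.696902; II: 0.899727; III: 0.546284; IV: 0.224795.
By total probability, P(X > 1.3) = 0.28·0.696902 + 0.23·0.899727 + 0.33·0.546284 + 0.16·0.224795 = 0.618311.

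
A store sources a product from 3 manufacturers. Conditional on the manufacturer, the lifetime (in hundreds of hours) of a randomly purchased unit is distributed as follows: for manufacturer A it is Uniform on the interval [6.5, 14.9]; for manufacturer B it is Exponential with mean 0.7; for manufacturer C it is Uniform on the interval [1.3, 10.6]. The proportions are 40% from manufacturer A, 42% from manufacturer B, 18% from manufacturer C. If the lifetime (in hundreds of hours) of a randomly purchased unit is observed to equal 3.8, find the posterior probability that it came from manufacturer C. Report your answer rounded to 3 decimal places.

0.880

Likelihoods f(3.8 | ·): A: 0; B: 0.00627052; C: 0.107527.
Posterior ∝ prior × likelihood. Numerator for C: 0.18·0.107527 = 0.0193548.
Normalizing constant: 0.4·0 + 0.42·0.00627052 + 0.18·0.107527 = 0.0219885.
P(C | observation) = 0.0193548 / 0.0219885 = 0.880227.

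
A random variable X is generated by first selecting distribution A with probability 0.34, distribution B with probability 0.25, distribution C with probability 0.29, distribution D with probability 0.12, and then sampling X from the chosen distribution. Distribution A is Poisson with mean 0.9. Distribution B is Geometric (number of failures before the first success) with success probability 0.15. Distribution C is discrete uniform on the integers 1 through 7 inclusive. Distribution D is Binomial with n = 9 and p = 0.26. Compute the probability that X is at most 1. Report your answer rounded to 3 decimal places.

0.407

Conditional on each component, P(X ≤ 1): A: 0.772482; B: 0.2775; C: 0.142857; D: 0.276952.
By total probability, P(X ≤ 1) = 0.34·0.772482 + 0.25·0.2775 + 0.29·0.142857 + 0.12·0.276952 = 0.406682.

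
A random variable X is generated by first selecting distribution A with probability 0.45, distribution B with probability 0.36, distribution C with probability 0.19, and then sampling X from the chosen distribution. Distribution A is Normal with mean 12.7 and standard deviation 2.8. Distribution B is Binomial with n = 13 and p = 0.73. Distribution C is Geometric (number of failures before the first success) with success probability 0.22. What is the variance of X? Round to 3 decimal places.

Per component, A: μ=12.7, E[X²]=169.13; B: μ=9.49, E[X²]=92.6224; C: μ=3.54545, E[X²]=28.686.
E[X] = 0.45·12.7 + 0.36·9.49 + 0.19·3.54545 = 9.80504.
E[X²] = 0.45·169.13 + 0.36·92.6224 + 0.19·28.686 = 114.903.
Var(X) = E[X²] − (E[X])² = 114.903 − 96.1387 = 18.7642.

18.764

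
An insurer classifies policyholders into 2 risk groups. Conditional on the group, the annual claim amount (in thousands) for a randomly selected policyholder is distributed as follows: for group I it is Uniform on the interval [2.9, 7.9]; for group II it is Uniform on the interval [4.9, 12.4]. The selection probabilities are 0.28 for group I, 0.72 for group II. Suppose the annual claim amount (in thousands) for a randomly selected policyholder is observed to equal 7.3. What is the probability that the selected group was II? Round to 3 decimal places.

Likelihoods f(7.3 | ·): I: 0.2; II: 0.133333.
Posterior ∝ prior × likelihood. Numerator for II: 0.72·0.133333 = 0.096.
Normalizing constant: 0.28·0.2 + 0.72·0.133333 = 0.152.
P(II | observation) = 0.096 / 0.152 = 0.631579.

0.632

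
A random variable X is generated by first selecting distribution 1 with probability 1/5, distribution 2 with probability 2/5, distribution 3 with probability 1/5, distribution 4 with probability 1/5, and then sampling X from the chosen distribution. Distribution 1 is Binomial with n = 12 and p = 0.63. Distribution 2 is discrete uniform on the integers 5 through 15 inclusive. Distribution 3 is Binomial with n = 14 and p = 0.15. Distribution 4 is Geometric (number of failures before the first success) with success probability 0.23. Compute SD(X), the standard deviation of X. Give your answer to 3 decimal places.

4.336

Per component, 1: μ=7.56, E[X²]=59.9508; 2: μ=10, E[X²]=110; 3: μ=2.1, E[X²]=6.195; 4: μ=3.34783, E[X²]=25.7637.
E[X] = 0.2·7.56 + 0.4·10 + 0.2·2.1 + 0.2·3.34783 = 6.60157.
E[X²] = 0.2·59.9508 + 0.4·110 + 0.2·6.195 + 0.2·25.7637 = 62.3819.
Var(X) = E[X²] − (E[X])² = 62.3819 − 43.5807 = 18.8012.
SD(X) = √18.8012 = 4.33604.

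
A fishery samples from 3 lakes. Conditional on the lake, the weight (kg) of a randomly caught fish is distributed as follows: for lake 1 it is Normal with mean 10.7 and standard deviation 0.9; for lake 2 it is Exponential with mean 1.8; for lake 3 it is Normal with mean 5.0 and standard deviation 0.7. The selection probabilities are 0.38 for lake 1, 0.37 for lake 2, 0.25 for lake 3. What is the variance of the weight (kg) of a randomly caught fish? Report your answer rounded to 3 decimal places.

16.800

Per component, 1: μ=10.7, E[X²]=115.3; 2: μ=1.8, E[X²]=6.48; 3: μ=5, E[X²]=25.49.
E[X] = 0.38·10.7 + 0.37·1.8 + 0.25·5 = 5.982.
E[X²] = 0.38·115.3 + 0.37·6.48 + 0.25·25.49 = 52.5841.
Var(X) = E[X²] − (E[X])² = 52.5841 − 35.7843 = 16.7998.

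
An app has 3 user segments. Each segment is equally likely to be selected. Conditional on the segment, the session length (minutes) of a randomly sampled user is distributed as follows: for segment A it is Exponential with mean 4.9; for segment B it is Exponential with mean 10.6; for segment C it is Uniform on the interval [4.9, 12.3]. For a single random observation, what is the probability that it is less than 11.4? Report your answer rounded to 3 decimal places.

0.813

Conditional on each segment, P(X < 11.4): A: 0.902366; B: 0.658863; C: 0.878378.
By total probability, P(X < 11.4) = 0.333333·0.902366 + 0.333333·0.658863 + 0.333333·0.878378 = 0.813203.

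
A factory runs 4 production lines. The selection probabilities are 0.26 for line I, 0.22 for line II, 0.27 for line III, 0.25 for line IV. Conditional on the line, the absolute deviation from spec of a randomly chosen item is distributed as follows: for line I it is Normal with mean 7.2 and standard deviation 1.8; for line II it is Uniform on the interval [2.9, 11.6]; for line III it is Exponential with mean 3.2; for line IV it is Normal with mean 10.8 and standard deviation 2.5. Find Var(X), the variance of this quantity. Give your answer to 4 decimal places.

14.0893

Per component, I: μ=7.2, E[X²]=55.08; II: μ=7.25, E[X²]=58.87; III: μ=3.2, E[X²]=20.48; IV: μ=10.8, E[X²]=122.89.
E[X] = 0.26·7.2 + 0.22·7.25 + 0.27·3.2 + 0.25·10.8 = 7.031.
E[X²] = 0.26·55.08 + 0.22·58.87 + 0.27·20.48 + 0.25·122.89 = 63.5243.
Var(X) = E[X²] − (E[X])² = 63.5243 − 49.435 = 14.0893.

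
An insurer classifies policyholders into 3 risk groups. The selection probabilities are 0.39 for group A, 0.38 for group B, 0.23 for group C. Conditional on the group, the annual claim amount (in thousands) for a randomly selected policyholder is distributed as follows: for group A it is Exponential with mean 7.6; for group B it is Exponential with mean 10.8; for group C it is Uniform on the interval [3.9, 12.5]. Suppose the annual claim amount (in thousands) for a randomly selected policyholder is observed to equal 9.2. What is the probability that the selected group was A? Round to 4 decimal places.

0.2681

Likelihoods f(9.2 | ·): A: 0.0392158; B: 0.0395022; C: 0.116279.
Posterior ∝ prior × likelihood. Numerator for A: 0.39·0.0392158 = 0.0152942.
Normalizing constant: 0.39·0.0392158 + 0.38·0.0395022 + 0.23·0.116279 = 0.0570492.
P(A | observation) = 0.0152942 / 0.0570492 = 0.268087.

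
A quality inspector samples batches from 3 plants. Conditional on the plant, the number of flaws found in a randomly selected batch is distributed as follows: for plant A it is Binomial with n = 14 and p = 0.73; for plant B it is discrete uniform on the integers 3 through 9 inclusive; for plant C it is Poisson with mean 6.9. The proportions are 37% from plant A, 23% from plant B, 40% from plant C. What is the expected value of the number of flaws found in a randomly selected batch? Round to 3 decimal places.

Component means — A: 10.22; B: 6; C: 6.9.
E[X] = 0.37·10.22 + 0.23·6 + 0.4·6.9 = 7.9214.

7.921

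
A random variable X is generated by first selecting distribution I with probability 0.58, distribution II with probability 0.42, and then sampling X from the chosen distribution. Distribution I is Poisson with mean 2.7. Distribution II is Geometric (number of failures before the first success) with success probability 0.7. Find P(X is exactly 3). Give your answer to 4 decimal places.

0.1358

Conditional on each component, P(X = 3): I: 0.220468; II: 0.0189.
By total probability, P(X = 3) = 0.58·0.220468 + 0.42·0.0189 = 0.135809.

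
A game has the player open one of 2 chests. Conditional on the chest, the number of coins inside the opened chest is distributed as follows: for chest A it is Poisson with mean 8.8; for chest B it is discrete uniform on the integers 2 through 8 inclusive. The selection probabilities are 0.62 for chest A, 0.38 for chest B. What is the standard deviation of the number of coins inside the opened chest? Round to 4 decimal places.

Per component, A: μ=8.8, E[X²]=86.24; B: μ=5, E[X²]=29.
E[X] = 0.62·8.8 + 0.38·5 = 7.356.
E[X²] = 0.62·86.24 + 0.38·29 = 64.4888.
Var(X) = E[X²] − (E[X])² = 64.4888 − 54.1107 = 10.3781.
SD(X) = √10.3781 = 3.2215.

3.2215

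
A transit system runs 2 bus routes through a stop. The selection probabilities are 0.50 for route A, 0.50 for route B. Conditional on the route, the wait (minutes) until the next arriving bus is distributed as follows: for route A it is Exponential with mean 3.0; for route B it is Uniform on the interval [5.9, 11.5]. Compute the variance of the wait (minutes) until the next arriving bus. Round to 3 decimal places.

13.929

Per component, A: μ=3, E[X²]=18; B: μ=8.7, E[X²]=78.3033.
E[X] = 0.5·3 + 0.5·8.7 = 5.85.
E[X²] = 0.5·18 + 0.5·78.3033 = 48.1517.
Var(X) = E[X²] − (E[X])² = 48.1517 − 34.2225 = 13.9292.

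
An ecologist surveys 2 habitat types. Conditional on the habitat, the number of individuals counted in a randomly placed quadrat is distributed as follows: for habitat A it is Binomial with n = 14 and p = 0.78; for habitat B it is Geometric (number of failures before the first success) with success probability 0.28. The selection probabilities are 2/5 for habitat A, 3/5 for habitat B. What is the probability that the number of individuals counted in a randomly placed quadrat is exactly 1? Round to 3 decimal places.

0.121

Conditional on each habitat, P(X = 1): A: 3.08829e-08; B: 0.2016.
By total probability, P(X = 1) = 0.4·3.08829e-08 + 0.6·0.2016 = 0.12096.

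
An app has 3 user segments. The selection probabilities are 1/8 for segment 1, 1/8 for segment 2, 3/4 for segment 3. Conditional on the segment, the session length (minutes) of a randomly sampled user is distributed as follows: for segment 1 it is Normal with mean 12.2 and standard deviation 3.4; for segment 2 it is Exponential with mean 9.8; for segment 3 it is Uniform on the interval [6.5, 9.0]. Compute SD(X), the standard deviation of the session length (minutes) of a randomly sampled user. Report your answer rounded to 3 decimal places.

Per component, 1: μ=12.2, E[X²]=160.4; 2: μ=9.8, E[X²]=192.08; 3: μ=7.75, E[X²]=60.5833.
E[X] = 0.125·12.2 + 0.125·9.8 + 0.75·7.75 = 8.5625.
E[X²] = 0.125·160.4 + 0.125·192.08 + 0.75·60.5833 = 89.4975.
Var(X) = E[X²] − (E[X])² = 89.4975 − 73.3164 = 16.1811.
SD(X) = √16.1811 = 4.02257.

4.023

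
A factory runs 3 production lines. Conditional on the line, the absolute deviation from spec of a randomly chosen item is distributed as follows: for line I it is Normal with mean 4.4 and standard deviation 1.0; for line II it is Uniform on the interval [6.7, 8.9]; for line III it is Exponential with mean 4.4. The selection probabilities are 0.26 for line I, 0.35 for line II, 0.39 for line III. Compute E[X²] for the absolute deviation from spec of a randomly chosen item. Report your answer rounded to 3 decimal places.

For each component E[X²] = Var + (mean)², giving I: 20.36; II: 61.2433; III: 38.72.
Overall E[X²] = 0.26·20.36 + 0.35·61.2433 + 0.39·38.72 = 41.8296.

41.830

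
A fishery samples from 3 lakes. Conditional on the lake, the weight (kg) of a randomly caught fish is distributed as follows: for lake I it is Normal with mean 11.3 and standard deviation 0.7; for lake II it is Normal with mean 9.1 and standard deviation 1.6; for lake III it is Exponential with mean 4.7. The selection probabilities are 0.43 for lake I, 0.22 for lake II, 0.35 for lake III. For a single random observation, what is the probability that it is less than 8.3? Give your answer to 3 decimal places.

0.358

Conditional on each lake, P(X < 8.3): I: 9.10765e-06; II: 0.308538; III: 0.828977.
By total probability, P(X < 8.3) = 0.43·9.10765e-06 + 0.22·0.308538 + 0.35·0.828977 = 0.358024.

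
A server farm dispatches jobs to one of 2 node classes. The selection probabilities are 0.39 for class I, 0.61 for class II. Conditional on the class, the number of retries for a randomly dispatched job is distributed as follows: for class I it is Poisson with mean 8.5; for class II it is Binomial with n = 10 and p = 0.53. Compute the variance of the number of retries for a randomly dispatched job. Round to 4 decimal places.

7.2706

Per component, I: μ=8.5, E[X²]=80.75; II: μ=5.3, E[X²]=30.581.
E[X] = 0.39·8.5 + 0.61·5.3 = 6.548.
E[X²] = 0.39·80.75 + 0.61·30.581 = 50.1469.
Var(X) = E[X²] − (E[X])² = 50.1469 − 42.8763 = 7.27061.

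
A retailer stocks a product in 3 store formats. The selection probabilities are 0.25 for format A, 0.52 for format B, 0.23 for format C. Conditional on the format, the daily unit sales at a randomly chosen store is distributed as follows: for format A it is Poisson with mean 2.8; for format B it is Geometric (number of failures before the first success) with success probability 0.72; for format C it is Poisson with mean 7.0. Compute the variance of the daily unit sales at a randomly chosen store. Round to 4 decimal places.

9.5882

Per component, A: μ=2.8, E[X²]=10.64; B: μ=0.388889, E[X²]=0.691358; C: μ=7, E[X²]=56.
E[X] = 0.25·2.8 + 0.52·0.388889 + 0.23·7 = 2.51222.
E[X²] = 0.25·10.64 + 0.52·0.691358 + 0.23·56 = 15.8995.
Var(X) = E[X²] − (E[X])² = 15.8995 − 6.31126 = 9.58825.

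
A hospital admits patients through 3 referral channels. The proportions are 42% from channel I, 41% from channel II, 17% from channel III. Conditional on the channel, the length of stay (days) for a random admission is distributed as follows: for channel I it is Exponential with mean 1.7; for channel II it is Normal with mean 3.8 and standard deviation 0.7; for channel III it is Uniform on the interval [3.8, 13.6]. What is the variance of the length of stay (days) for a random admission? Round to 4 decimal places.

Per component, I: μ=1.7, E[X²]=5.78; II: μ=3.8, E[X²]=14.93; III: μ=8.7, E[X²]=83.6933.
E[X] = 0.42·1.7 + 0.41·3.8 + 0.17·8.7 = 3.751.
E[X²] = 0.42·5.78 + 0.41·14.93 + 0.17·83.6933 = 22.7768.
Var(X) = E[X²] − (E[X])² = 22.7768 − 14.07 = 8.70677.

8.7068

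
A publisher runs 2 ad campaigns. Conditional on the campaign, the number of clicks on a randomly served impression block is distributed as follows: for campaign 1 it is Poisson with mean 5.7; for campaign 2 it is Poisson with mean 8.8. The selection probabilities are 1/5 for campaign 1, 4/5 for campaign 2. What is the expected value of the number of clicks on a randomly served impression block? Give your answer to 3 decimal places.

8.180

Component means — 1: 5.7; 2: 8.8.
E[X] = 0.2·5.7 + 0.8·8.8 = 8.18.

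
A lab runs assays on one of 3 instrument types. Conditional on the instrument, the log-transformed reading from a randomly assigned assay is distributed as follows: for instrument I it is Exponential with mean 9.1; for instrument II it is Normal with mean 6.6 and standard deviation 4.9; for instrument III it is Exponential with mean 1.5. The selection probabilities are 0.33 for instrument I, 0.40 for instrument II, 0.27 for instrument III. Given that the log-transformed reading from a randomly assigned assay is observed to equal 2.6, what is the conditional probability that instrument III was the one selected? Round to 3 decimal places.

0.386

Likelihoods f(2.6 | ·): I: 0.0825799; II: 0.0583458; III: 0.117796.
Posterior ∝ prior × likelihood. Numerator for III: 0.27·0.117796 = 0.031805.
Normalizing constant: 0.33·0.0825799 + 0.4·0.0583458 + 0.27·0.117796 = 0.0823947.
P(III | observation) = 0.031805 / 0.0823947 = 0.386008.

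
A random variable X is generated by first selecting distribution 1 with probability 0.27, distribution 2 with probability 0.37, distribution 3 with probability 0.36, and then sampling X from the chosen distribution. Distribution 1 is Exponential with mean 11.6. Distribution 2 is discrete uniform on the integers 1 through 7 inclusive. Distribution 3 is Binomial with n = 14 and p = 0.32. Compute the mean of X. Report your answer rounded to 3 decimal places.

Component means — 1: 11.6; 2: 4; 3: 4.48.
E[X] = 0.27·11.6 + 0.37·4 + 0.36·4.48 = 6.2248.

6.225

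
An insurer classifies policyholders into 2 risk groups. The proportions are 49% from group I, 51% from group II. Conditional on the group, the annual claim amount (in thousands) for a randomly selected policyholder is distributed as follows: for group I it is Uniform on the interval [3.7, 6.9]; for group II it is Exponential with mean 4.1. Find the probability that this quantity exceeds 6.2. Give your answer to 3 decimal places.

Conditional on each group, P(X > 6.2): I: 0.21875; II: 0.220426.
By total probability, P(X > 6.2) = 0.49·0.21875 + 0.51·0.220426 = 0.219605.

0.220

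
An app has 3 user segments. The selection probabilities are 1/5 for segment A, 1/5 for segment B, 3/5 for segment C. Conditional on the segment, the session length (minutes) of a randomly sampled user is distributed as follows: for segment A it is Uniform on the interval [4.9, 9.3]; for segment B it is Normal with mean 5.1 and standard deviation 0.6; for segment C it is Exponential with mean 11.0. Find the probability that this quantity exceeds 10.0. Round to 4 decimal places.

0.2417

Conditional on each segment, P(X > 10.0): A: 0; B: 2.22045e-16; C: 0.40289.
By total probability, P(X > 10.0) = 0.2·0 + 0.2·2.22045e-16 + 0.6·0.40289 = 0.241734.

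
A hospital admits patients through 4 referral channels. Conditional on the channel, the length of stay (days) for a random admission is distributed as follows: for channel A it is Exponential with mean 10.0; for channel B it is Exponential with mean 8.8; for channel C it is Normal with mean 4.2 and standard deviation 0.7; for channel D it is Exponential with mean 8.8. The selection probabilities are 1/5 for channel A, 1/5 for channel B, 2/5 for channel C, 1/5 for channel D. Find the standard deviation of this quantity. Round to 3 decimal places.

Per component, A: μ=10, E[X²]=200; B: μ=8.8, E[X²]=154.88; C: μ=4.2, E[X²]=18.13; D: μ=8.8, E[X²]=154.88.
E[X] = 0.2·10 + 0.2·8.8 + 0.4·4.2 + 0.2·8.8 = 7.2.
E[X²] = 0.2·200 + 0.2·154.88 + 0.4·18.13 + 0.2·154.88 = 109.204.
Var(X) = E[X²] − (E[X])² = 109.204 − 51.84 = 57.364.
SD(X) = √57.364 = 7.5739.

7.574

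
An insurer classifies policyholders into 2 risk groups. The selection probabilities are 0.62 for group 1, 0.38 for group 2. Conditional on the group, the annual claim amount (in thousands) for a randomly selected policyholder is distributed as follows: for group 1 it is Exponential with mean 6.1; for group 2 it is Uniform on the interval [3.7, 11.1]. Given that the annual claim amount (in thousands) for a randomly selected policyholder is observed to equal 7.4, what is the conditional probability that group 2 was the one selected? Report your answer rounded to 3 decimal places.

Likelihoods f(7.4 | ·): 1: 0.0487328; 2: 0.135135.
Posterior ∝ prior × likelihood. Numerator for 2: 0.38·0.135135 = 0.0513514.
Normalizing constant: 0.62·0.0487328 + 0.38·0.135135 = 0.0815657.
P(2 | observation) = 0.0513514 / 0.0815657 = 0.629571.

0.630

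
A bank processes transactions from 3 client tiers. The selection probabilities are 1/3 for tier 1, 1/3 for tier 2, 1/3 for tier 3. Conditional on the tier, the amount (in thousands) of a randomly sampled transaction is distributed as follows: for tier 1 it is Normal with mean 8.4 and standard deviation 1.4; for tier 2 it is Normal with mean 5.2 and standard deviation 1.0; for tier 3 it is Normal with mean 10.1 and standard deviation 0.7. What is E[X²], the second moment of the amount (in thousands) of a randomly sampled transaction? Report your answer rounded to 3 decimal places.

67.687

For each component E[X²] = Var + (mean)², giving 1: 72.52; 2: 28.04; 3: 102.5.
Overall E[X²] = 0.333333·72.52 + 0.333333·28.04 + 0.333333·102.5 = 67.6867.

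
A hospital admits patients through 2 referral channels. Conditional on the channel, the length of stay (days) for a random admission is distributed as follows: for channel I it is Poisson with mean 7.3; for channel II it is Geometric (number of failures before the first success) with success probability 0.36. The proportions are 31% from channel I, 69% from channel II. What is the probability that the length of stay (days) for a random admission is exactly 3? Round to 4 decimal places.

Conditional on each channel, P(X = 3): I: 0.0437993; II: 0.0943718.
By total probability, P(X = 3) = 0.31·0.0437993 + 0.69·0.0943718 = 0.0786944.

0.0787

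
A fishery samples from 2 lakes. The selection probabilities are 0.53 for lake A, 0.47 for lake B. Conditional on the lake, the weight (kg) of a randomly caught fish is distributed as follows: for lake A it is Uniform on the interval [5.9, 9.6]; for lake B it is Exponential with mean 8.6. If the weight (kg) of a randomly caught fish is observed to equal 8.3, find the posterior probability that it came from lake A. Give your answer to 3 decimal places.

0.873

Likelihoods f(8.3 | ·): A: 0.27027; B: 0.0442952.
Posterior ∝ prior × likelihood. Numerator for A: 0.53·0.27027 = 0.143243.
Normalizing constant: 0.53·0.27027 + 0.47·0.0442952 = 0.164062.
P(A | observation) = 0.143243 / 0.164062 = 0.873104.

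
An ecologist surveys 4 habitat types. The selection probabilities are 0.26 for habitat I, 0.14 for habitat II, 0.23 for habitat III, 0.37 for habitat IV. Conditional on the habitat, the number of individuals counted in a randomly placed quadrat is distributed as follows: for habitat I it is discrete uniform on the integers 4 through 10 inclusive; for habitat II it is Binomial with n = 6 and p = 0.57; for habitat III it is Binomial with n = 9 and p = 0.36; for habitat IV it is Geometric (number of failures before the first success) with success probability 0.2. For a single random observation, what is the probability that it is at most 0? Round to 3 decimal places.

0.079

Conditional on each habitat, P(X ≤ 0): I: 0; II: 0.00632136; III: 0.0180144; IV: 0.2.
By total probability, P(X ≤ 0) = 0.26·0 + 0.14·0.00632136 + 0.23·0.0180144 + 0.37·0.2 = 0.0790283.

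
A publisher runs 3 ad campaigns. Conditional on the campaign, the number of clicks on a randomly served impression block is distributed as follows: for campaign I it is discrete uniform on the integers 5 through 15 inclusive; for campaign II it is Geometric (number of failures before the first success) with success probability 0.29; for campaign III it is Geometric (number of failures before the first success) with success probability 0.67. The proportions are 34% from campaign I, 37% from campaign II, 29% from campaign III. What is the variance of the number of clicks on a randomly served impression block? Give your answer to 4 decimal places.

23.2341

Per component, I: μ=10, E[X²]=110; II: μ=2.44828, E[X²]=14.4364; III: μ=0.492537, E[X²]=0.977723.
E[X] = 0.34·10 + 0.37·2.44828 + 0.29·0.492537 = 4.4487.
E[X²] = 0.34·110 + 0.37·14.4364 + 0.29·0.977723 = 43.025.
Var(X) = E[X²] − (E[X])² = 43.025 − 19.7909 = 23.2341.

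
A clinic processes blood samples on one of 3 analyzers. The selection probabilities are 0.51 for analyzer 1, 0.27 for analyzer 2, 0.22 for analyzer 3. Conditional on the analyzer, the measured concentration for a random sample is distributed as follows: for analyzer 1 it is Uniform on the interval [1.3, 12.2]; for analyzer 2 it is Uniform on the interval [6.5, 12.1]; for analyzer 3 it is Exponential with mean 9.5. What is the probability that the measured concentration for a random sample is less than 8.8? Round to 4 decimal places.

0.5947

Conditional on each analyzer, P(X < 8.8): 1: 0.688073; 2: 0.410714; 3: 0.60399.
By total probability, P(X < 8.8) = 0.51·0.688073 + 0.27·0.410714 + 0.22·0.60399 = 0.594688.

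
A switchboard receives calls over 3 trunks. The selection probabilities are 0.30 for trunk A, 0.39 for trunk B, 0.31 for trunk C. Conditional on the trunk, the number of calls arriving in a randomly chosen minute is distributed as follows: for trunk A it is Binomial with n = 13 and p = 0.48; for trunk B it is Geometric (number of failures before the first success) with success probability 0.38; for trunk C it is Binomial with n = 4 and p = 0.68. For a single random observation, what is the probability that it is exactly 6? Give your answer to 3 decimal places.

0.073

Conditional on each trunk, P(X = 6): A: 0.215769; B: 0.0215841; C: 0.
By total probability, P(X = 6) = 0.3·0.215769 + 0.39·0.0215841 + 0.31·0 = 0.0731484.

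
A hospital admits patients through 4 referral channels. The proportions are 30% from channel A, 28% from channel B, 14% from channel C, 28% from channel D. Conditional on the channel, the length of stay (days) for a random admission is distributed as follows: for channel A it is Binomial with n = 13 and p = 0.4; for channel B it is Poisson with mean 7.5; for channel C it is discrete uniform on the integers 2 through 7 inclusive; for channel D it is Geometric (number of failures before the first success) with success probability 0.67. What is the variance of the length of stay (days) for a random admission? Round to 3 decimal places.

Per component, A: μ=5.2, E[X²]=30.16; B: μ=7.5, E[X²]=63.75; C: μ=4.5, E[X²]=23.1667; D: μ=0.492537, E[X²]=0.977723.
E[X] = 0.3·5.2 + 0.28·7.5 + 0.14·4.5 + 0.28·0.492537 = 4.42791.
E[X²] = 0.3·30.16 + 0.28·63.75 + 0.14·23.1667 + 0.28·0.977723 = 30.4151.
Var(X) = E[X²] − (E[X])² = 30.4151 − 19.6064 = 10.8087.

10.809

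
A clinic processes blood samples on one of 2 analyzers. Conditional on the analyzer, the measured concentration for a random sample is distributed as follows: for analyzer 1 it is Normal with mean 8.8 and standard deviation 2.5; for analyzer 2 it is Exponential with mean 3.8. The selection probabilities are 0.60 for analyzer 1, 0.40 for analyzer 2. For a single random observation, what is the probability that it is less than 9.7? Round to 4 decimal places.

Conditional on each analyzer, P(X < 9.7): 1: 0.640576; 2: 0.922124.
By total probability, P(X < 9.7) = 0.6·0.640576 + 0.4·0.922124 = 0.753195.

0.7532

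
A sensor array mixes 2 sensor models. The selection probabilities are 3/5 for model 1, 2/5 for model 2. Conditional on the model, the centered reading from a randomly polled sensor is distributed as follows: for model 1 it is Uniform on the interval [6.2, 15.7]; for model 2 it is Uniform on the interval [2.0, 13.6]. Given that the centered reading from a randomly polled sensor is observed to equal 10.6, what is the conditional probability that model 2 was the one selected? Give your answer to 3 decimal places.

Likelihoods f(10.6 | ·): 1: 0.105263; 2: 0.0862069.
Posterior ∝ prior × likelihood. Numerator for 2: 0.4·0.0862069 = 0.0344828.
Normalizing constant: 0.6·0.105263 + 0.4·0.0862069 = 0.0976407.
P(2 | observation) = 0.0344828 / 0.0976407 = 0.35316.

0.353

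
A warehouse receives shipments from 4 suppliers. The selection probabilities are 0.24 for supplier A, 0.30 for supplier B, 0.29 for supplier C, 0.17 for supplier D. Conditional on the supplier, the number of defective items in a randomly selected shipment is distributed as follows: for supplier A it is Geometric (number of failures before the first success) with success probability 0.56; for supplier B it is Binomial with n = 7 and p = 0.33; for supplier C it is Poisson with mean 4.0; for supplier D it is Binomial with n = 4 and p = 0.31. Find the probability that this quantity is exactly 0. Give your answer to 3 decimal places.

0.196

Conditional on each supplier, P(X = 0): A: 0.56; B: 0.0606071; C: 0.0183156; D: 0.226671.
By total probability, P(X = 0) = 0.24·0.56 + 0.3·0.0606071 + 0.29·0.0183156 + 0.17·0.226671 = 0.196428.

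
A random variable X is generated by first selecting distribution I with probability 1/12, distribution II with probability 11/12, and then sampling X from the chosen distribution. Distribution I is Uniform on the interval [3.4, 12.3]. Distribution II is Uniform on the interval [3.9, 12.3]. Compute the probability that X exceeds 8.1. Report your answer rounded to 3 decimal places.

0.498

Conditional on each component, P(X > 8.1): I: 0.47191; II: 0.5.
By total probability, P(X > 8.1) = 0.0833333·0.47191 + 0.916667·0.5 = 0.497659.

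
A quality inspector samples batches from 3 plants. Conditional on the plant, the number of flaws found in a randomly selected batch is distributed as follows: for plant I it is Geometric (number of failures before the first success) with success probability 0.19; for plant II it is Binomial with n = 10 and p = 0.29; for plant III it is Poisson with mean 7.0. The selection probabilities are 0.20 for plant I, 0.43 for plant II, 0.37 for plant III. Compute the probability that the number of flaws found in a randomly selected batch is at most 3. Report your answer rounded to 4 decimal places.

Conditional on each plant, P(X ≤ 3): I: 0.569533; II: 0.676084; III: 0.0817654.
By total probability, P(X ≤ 3) = 0.2·0.569533 + 0.43·0.676084 + 0.37·0.0817654 = 0.434876.

0.4349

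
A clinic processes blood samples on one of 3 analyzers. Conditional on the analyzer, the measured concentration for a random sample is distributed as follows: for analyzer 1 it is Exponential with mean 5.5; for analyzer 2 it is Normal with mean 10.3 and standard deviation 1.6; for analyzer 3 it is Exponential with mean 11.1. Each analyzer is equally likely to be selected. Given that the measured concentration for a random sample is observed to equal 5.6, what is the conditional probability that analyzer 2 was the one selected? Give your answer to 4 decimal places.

Likelihoods f(5.6 | ·): 1: 0.065682; 2: 0.00333462; 3: 0.0543968.
Posterior ∝ prior × likelihood. Numerator for 2: 0.333333·0.00333462 = 0.00111154.
Normalizing constant: 0.333333·0.065682 + 0.333333·0.00333462 + 0.333333·0.0543968 = 0.0411378.
P(2 | observation) = 0.00111154 / 0.0411378 = 0.0270199.

0.0270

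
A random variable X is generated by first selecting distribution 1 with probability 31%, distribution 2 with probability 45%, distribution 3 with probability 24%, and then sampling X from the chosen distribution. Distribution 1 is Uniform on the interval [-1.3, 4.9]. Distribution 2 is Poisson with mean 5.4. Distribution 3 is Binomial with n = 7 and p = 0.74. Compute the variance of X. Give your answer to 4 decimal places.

6.4094

Per component, 1: μ=1.8, E[X²]=6.44333; 2: μ=5.4, E[X²]=34.56; 3: μ=5.18, E[X²]=28.1792.
E[X] = 0.31·1.8 + 0.45·5.4 + 0.24·5.18 = 4.2312.
E[X²] = 0.31·6.44333 + 0.45·34.56 + 0.24·28.1792 = 24.3124.
Var(X) = E[X²] − (E[X])² = 24.3124 − 17.9031 = 6.40939.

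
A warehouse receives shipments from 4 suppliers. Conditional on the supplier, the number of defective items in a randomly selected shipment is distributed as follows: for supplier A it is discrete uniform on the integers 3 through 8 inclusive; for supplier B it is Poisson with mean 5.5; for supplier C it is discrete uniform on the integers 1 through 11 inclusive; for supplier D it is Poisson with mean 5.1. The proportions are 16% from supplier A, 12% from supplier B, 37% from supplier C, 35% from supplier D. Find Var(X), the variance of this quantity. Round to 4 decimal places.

Per component, A: μ=5.5, E[X²]=33.1667; B: μ=5.5, E[X²]=35.75; C: μ=6, E[X²]=46; D: μ=5.1, E[X²]=31.11.
E[X] = 0.16·5.5 + 0.12·5.5 + 0.37·6 + 0.35·5.1 = 5.545.
E[X²] = 0.16·33.1667 + 0.12·35.75 + 0.37·46 + 0.35·31.11 = 37.5052.
Var(X) = E[X²] − (E[X])² = 37.5052 − 30.747 = 6.75814.

6.7581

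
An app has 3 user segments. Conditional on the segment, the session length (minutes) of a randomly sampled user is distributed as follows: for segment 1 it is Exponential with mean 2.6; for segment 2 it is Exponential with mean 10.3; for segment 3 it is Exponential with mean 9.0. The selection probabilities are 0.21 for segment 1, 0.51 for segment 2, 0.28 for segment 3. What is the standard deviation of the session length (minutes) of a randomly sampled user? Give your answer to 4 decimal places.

9.3384

Per component, 1: μ=2.6, E[X²]=13.52; 2: μ=10.3, E[X²]=212.18; 3: μ=9, E[X²]=162.
E[X] = 0.21·2.6 + 0.51·10.3 + 0.28·9 = 8.319.
E[X²] = 0.21·13.52 + 0.51·212.18 + 0.28·162 = 156.411.
Var(X) = E[X²] − (E[X])² = 156.411 − 69.2058 = 87.2052.
SD(X) = √87.2052 = 9.33837.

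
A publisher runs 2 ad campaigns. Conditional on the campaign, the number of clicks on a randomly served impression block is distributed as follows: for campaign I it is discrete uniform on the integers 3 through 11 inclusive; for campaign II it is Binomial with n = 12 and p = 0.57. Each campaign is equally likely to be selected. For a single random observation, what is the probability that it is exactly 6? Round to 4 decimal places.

0.1557

Conditional on each campaign, P(X = 6): I: 0.111111; II: 0.200323.
By total probability, P(X = 6) = 0.5·0.111111 + 0.5·0.200323 = 0.155717.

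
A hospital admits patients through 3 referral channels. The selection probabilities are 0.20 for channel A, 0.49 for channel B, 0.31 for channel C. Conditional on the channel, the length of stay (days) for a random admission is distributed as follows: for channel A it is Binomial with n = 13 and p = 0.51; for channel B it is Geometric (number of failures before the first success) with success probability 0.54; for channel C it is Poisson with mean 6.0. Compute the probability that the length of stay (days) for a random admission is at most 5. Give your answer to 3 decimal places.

0.677

Conditional on each channel, P(X ≤ 5): A: 0.265906; B: 0.990526; C: 0.44568.
By total probability, P(X ≤ 5) = 0.2·0.265906 + 0.49·0.990526 + 0.31·0.44568 = 0.6767.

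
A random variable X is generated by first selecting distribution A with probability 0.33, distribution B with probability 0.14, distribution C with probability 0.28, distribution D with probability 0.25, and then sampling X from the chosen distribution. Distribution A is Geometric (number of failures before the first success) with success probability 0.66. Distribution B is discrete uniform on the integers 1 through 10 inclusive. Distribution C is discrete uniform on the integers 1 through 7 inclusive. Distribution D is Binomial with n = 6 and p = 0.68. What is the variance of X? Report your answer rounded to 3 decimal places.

6.337

Per component, A: μ=0.515152, E[X²]=1.04591; B: μ=5.5, E[X²]=38.5; C: μ=4, E[X²]=20; D: μ=4.08, E[X²]=17.952.
E[X] = 0.33·0.515152 + 0.14·5.5 + 0.28·4 + 0.25·4.08 = 3.08.
E[X²] = 0.33·1.04591 + 0.14·38.5 + 0.28·20 + 0.25·17.952 = 15.8232.
Var(X) = E[X²] − (E[X])² = 15.8232 − 9.4864 = 6.33675.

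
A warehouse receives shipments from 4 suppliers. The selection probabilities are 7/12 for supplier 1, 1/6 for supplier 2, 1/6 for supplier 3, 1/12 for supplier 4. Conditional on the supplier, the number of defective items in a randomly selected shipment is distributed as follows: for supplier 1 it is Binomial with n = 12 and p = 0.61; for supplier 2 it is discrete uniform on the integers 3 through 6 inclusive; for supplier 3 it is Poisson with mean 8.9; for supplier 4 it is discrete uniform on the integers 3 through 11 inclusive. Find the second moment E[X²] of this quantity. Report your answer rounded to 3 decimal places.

For each component E[X²] = Var + (mean)², giving 1: 56.4372; 2: 21.5; 3: 88.11; 4: 55.6667.
Overall E[X²] = 0.583333·56.4372 + 0.166667·21.5 + 0.166667·88.11 + 0.0833333·55.6667 = 55.8289.

55.829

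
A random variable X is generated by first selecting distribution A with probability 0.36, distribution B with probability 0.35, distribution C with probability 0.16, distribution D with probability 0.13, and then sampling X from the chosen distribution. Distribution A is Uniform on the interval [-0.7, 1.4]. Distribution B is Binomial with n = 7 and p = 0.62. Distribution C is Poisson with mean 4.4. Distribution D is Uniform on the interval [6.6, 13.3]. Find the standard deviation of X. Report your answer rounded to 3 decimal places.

Per component, A: μ=0.35, E[X²]=0.49; B: μ=4.34, E[X²]=20.4848; C: μ=4.4, E[X²]=23.76; D: μ=9.95, E[X²]=102.743.
E[X] = 0.36·0.35 + 0.35·4.34 + 0.16·4.4 + 0.13·9.95 = 3.6425.
E[X²] = 0.36·0.49 + 0.35·20.4848 + 0.16·23.76 + 0.13·102.743 = 24.5043.
Var(X) = E[X²] − (E[X])² = 24.5043 − 13.2678 = 11.2365.
SD(X) = √11.2365 = 3.35209.

3.352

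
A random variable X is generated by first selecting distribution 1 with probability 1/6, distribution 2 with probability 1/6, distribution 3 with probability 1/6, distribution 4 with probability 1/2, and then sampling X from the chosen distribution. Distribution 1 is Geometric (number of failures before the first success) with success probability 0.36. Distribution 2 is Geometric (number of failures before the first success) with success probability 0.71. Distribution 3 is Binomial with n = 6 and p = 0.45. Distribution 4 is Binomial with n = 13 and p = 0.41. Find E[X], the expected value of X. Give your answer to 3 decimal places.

Component means — 1: 1.77778; 2: 0.408451; 3: 2.7; 4: 5.33.
E[X] = 0.166667·1.77778 + 0.166667·0.408451 + 0.166667·2.7 + 0.5·5.33 = 3.47937.

3.479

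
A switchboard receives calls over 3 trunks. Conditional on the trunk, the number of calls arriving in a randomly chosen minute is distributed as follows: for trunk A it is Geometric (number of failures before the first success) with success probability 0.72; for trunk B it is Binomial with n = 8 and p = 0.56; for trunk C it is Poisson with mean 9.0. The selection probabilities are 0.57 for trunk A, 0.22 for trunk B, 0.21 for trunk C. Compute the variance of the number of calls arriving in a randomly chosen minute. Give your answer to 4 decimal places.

Per component, A: μ=0.388889, E[X²]=0.691358; B: μ=4.48, E[X²]=22.0416; C: μ=9, E[X²]=90.
E[X] = 0.57·0.388889 + 0.22·4.48 + 0.21·9 = 3.09727.
E[X²] = 0.57·0.691358 + 0.22·22.0416 + 0.21·90 = 24.1432.
Var(X) = E[X²] − (E[X])² = 24.1432 − 9.59306 = 14.5502.

14.5502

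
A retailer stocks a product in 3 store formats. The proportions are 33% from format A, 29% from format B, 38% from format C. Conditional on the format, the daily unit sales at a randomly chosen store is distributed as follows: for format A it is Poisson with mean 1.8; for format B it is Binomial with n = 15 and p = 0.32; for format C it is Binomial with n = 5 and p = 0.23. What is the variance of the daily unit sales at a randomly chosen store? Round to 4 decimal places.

Per component, A: μ=1.8, E[X²]=5.04; B: μ=4.8, E[X²]=26.304; C: μ=1.15, E[X²]=2.208.
E[X] = 0.33·1.8 + 0.29·4.8 + 0.38·1.15 = 2.423.
E[X²] = 0.33·5.04 + 0.29·26.304 + 0.38·2.208 = 10.1304.
Var(X) = E[X²] − (E[X])² = 10.1304 − 5.87093 = 4.25947.

4.2595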